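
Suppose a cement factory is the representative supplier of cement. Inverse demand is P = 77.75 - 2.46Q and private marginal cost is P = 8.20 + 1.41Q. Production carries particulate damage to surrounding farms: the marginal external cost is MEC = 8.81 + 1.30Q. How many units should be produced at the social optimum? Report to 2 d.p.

Q* = 11.75

Social marginal cost = private MC + MEC = 17.01 + 2.71Q.
Set SMC = demand: 17.01 + 2.71Q = 77.75 - 2.46Q → Q* = 11.7485.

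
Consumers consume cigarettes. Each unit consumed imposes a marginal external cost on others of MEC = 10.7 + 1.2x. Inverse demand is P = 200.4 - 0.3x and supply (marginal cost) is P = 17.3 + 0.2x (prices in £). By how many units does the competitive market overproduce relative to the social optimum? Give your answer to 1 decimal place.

Market equilibrium (private): 17.3 + 0.2x = 200.4 - 0.3x → x_m = 366.2000.
Social marginal benefit = demand − MEC = 189.7 - 1.5x.
Set SMB = MC: 189.7 - 1.5x = 17.3 + 0.2x → x* = 101.4118.
Gap = |366.2000 − 101.4118| = 264.7882.

264.8 units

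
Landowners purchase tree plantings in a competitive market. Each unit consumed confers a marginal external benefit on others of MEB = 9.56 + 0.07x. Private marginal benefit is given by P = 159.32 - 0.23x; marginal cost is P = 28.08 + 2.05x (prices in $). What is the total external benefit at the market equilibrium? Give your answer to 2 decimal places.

Market equilibrium (private): 28.08 + 2.05x = 159.32 - 0.23x → x_m = 57.5614.
Total external benefit = ∫₀^{x_m} (9.56 + 0.07x) dx = 9.56×57.5614 + ½×0.07×57.5614² = 666.2530.

$666.25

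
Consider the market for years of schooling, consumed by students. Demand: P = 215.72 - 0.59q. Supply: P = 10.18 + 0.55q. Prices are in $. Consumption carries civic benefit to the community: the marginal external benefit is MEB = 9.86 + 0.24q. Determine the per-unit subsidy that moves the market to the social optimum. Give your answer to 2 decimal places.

subsidy = $67.30 per unit

Social marginal benefit = demand + MEB = 225.58 - 0.35q.
Set SMB = MC: 225.58 - 0.35q = 10.18 + 0.55q → q* = 239.3333.
The Pigouvian subsidy equals MEB at q*: 9.86 + 0.24×239.3333 = 67.3000.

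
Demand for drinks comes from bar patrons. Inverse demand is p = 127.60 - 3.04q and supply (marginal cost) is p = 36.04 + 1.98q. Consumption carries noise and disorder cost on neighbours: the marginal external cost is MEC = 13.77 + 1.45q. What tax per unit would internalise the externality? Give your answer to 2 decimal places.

tax = 31.20 per unit

Social marginal benefit = demand − MEC = 113.83 - 4.49q.
Set SMB = MC: 113.83 - 4.49q = 36.04 + 1.98q → q* = 12.0232.
The Pigouvian tax equals MEC at q*: 13.77 + 1.45×12.0232 = 31.2036.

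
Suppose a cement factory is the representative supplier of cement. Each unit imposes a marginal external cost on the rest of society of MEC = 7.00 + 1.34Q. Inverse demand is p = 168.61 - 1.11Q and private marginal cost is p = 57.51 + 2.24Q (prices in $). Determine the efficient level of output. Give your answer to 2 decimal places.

Q* = 22.20

Social marginal cost = private MC + MEC = 64.51 + 3.58Q.
Set SMC = demand: 64.51 + 3.58Q = 168.61 - 1.11Q → Q* = 22.1962.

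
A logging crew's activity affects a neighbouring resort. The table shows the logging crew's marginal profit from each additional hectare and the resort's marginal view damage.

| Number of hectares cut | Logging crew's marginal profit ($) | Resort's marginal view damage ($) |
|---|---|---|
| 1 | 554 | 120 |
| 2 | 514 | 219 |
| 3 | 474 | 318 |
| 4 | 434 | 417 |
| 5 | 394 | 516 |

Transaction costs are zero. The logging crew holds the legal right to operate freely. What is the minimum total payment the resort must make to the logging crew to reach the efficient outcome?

$394

Left alone the logging crew would choose level 5 (marginal profit stays positive).
Efficient level: k* = 4 (marginal profit ≥ marginal view damage through 4).
The resort must at least cover the logging crew's forgone profit from cutting 5→4: 394 = 394.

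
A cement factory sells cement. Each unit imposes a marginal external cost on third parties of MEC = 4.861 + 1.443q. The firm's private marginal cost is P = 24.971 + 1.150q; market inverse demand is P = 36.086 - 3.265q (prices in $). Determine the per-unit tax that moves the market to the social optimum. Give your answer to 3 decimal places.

Social marginal cost = private MC + MEC = 29.832 + 2.593q.
Set SMC = demand: 29.832 + 2.593q = 36.086 - 3.265q → q* = 1.0676.
The Pigouvian tax equals MEC at q*: 4.861 + 1.443×1.0676 = 6.4015.

tax = $6.402 per unit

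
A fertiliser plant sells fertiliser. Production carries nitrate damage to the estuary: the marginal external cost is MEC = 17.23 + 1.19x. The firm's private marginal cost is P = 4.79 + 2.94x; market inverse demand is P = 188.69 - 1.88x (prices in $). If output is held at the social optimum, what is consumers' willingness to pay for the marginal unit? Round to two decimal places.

P = $136.55

Social marginal cost = private MC + MEC = 22.02 + 4.13x.
Set SMC = demand: 22.02 + 4.13x = 188.69 - 1.88x → x* = 27.7321.
Consumer price on the demand curve at x*: 188.69 − 1.88×27.7321 = 136.5537.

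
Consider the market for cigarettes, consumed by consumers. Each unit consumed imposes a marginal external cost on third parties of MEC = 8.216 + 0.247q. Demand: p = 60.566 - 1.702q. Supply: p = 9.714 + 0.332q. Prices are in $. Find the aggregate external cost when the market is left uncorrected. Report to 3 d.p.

Market equilibrium (private): 9.714 + 0.332q = 60.566 - 1.702q → q_m = 25.0010.
Total external cost = ∫₀^{q_m} (8.216 + 0.247q) dq = 8.216×25.0010 + ½×0.247×25.0010² = 282.6019.

$282.602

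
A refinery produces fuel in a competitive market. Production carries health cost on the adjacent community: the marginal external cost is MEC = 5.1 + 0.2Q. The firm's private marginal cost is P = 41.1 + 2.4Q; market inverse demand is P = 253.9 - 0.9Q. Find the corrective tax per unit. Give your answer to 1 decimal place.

tax = 17.0 per unit

Social marginal cost = private MC + MEC = 46.2 + 2.6Q.
Set SMC = demand: 46.2 + 2.6Q = 253.9 - 0.9Q → Q* = 59.3429.
The Pigouvian tax equals MEC at Q*: 5.1 + 0.2×59.3429 = 16.9686.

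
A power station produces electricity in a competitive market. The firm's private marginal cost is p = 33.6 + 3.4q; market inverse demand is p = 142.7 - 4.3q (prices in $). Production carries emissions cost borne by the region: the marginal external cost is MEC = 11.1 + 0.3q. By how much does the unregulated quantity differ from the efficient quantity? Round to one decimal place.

1.9 units

Market equilibrium (private): 33.6 + 3.4q = 142.7 - 4.3q → q_m = 14.1688.
Social marginal cost = private MC + MEC = 44.7 + 3.7q.
Set SMC = demand: 44.7 + 3.7q = 142.7 - 4.3q → q* = 12.2500.
Gap = |14.1688 − 12.2500| = 1.9188.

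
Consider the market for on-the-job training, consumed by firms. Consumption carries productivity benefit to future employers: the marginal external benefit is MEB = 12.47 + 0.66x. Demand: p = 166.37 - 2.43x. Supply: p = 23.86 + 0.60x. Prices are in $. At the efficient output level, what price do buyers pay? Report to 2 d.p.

P = $7.47

Social marginal benefit = demand + MEB = 178.84 - 1.77x.
Set SMB = MC: 178.84 - 1.77x = 23.86 + 0.60x → x* = 65.3924.
Consumer price on the demand curve at x*: 166.37 − 2.43×65.3924 = 7.4665.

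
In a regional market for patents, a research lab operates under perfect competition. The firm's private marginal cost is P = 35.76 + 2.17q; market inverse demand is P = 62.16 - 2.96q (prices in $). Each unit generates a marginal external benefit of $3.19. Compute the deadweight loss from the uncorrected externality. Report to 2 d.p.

Market equilibrium (private): 35.76 + 2.17q = 62.16 - 2.96q → q_m = 5.1462.
Social marginal cost = private MC − MEB = 32.57 + 2.17q.
Set SMC = demand: 32.57 + 2.17q = 62.16 - 2.96q → q* = 5.7680.
Height of the DWL triangle at q_m is demand(q_m) − SMC(q_m) = MEB(q_m) = 3.1900.
DWL = ½ × 0.6218 × 3.1900 = 0.9918.

DWL = $0.99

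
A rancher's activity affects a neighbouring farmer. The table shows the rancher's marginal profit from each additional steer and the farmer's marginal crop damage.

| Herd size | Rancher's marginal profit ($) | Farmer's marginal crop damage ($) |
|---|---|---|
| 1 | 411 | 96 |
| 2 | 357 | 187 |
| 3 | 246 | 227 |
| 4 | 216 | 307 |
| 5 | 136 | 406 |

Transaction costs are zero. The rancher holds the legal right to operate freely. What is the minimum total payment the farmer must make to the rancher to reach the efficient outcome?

Left alone the rancher would choose level 5 (marginal profit stays positive).
Efficient level: k* = 3 (marginal profit ≥ marginal crop damage through 3).
The farmer must at least cover the rancher's forgone profit from cutting 5→3: 216 + 136 = 352.

$352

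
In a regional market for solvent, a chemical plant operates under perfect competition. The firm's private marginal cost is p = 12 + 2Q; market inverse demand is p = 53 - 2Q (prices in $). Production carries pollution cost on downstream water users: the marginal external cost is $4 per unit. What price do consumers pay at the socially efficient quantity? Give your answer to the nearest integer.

P = $35

Social marginal cost = private MC + MEC = 16 + 2Q.
Set SMC = demand: 16 + 2Q = 53 - 2Q → Q* = 9.2500.
Consumer price on the demand curve at Q*: 53 − 2×9.2500 = 34.5000.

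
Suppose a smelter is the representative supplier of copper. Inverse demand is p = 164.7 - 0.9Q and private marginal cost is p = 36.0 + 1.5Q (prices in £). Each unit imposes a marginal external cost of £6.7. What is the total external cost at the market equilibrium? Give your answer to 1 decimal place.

£359.3

Market equilibrium (private): 36.0 + 1.5Q = 164.7 - 0.9Q → Q_m = 53.6250.
Total external cost = MEC × Q_m = 6.7 × 53.6250 = 359.2875.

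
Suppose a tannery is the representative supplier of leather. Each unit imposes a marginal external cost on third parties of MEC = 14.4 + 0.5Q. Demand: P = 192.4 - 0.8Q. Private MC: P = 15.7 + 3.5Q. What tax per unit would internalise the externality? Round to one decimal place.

tax = 31.3 per unit

Social marginal cost = private MC + MEC = 30.1 + 4.0Q.
Set SMC = demand: 30.1 + 4.0Q = 192.4 - 0.8Q → Q* = 33.8125.
The Pigouvian tax equals MEC at Q*: 14.4 + 0.5×33.8125 = 31.3063.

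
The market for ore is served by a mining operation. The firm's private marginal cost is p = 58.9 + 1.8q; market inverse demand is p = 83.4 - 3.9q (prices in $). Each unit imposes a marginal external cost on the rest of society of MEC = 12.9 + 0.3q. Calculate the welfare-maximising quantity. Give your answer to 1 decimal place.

q* = 1.9

Social marginal cost = private MC + MEC = 71.8 + 2.1q.
Set SMC = demand: 71.8 + 2.1q = 83.4 - 3.9q → q* = 1.9333.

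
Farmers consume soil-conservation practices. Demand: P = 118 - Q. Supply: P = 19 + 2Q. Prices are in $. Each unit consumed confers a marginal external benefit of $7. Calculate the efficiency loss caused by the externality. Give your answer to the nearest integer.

DWL = $8

Market equilibrium (private): 19 + 2Q = 118 - Q → Q_m = 33.0000.
Social marginal benefit = demand + MEB = 125 - Q.
Set SMB = MC: 125 - Q = 19 + 2Q → Q* = 35.3333.
Height of the DWL triangle at Q_m is SMB(Q_m) − MC(Q_m) = MEB(Q_m) = 7.0000.
DWL = ½ × 2.3333 × 7.0000 = 8.1666.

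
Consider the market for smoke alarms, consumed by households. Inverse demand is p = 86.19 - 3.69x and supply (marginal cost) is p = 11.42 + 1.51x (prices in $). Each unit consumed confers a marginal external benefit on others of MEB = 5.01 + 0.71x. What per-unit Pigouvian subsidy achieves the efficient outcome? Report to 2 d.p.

subsidy = $17.63 per unit

Social marginal benefit = demand + MEB = 91.20 - 2.98x.
Set SMB = MC: 91.20 - 2.98x = 11.42 + 1.51x → x* = 17.7684.
The Pigouvian subsidy equals MEB at x*: 5.01 + 0.71×17.7684 = 17.6256.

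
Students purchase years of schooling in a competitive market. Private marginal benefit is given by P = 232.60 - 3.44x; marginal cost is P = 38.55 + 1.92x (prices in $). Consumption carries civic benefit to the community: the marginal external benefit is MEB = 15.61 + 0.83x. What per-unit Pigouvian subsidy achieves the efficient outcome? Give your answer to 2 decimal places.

subsidy = $54.02 per unit

Social marginal benefit = demand + MEB = 248.21 - 2.61x.
Set SMB = MC: 248.21 - 2.61x = 38.55 + 1.92x → x* = 46.2826.
The Pigouvian subsidy equals MEB at x*: 15.61 + 0.83×46.2826 = 54.0246.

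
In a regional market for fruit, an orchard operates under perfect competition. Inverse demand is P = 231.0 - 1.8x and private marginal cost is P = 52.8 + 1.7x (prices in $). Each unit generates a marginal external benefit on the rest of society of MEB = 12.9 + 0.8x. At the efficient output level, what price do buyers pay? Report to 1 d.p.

Social marginal cost = private MC − MEB = 39.9 + 0.9x.
Set SMC = demand: 39.9 + 0.9x = 231.0 - 1.8x → x* = 70.7778.
Consumer price on the demand curve at x*: 231.0 − 1.8×70.7778 = 103.6000.

P = $103.6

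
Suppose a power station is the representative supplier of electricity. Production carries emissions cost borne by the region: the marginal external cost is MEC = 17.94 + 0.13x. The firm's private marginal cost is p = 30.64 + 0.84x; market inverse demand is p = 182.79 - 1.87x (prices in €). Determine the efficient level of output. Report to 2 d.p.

x* = 47.26

Social marginal cost = private MC + MEC = 48.58 + 0.97x.
Set SMC = demand: 48.58 + 0.97x = 182.79 - 1.87x → x* = 47.2570.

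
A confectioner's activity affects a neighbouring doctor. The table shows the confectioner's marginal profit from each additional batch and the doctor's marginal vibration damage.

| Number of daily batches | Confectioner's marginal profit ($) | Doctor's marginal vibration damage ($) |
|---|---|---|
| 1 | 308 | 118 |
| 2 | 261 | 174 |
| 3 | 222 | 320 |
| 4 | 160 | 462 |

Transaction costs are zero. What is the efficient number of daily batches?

Bargaining reaches the level where marginal profit last exceeds marginal vibration damage.
That holds through level 2 (261 ≥ 174) but not at 3 (222 < 320).

2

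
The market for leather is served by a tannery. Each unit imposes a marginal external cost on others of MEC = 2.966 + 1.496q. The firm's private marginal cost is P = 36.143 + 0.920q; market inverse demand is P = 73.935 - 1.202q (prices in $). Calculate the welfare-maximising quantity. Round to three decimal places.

Social marginal cost = private MC + MEC = 39.109 + 2.416q.
Set SMC = demand: 39.109 + 2.416q = 73.935 - 1.202q → q* = 9.6258.

q* = 9.626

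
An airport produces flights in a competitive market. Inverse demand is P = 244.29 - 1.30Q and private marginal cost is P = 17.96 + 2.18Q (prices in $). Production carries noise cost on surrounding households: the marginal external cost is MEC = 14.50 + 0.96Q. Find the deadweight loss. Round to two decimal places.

Market equilibrium (private): 17.96 + 2.18Q = 244.29 - 1.30Q → Q_m = 65.0374.
Social marginal cost = private MC + MEC = 32.46 + 3.14Q.
Set SMC = demand: 32.46 + 3.14Q = 244.29 - 1.30Q → Q* = 47.7095.
Height of the DWL triangle at Q_m is SMC(Q_m) − demand(Q_m) = MEC(Q_m) = 76.9359.
DWL = ½ × 17.3279 × 76.9359 = 666.5688.

DWL = $666.57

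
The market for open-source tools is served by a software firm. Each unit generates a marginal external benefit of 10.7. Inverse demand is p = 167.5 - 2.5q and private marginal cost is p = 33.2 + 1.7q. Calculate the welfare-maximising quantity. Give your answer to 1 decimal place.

q* = 34.5

Social marginal cost = private MC − MEB = 22.5 + 1.7q.
Set SMC = demand: 22.5 + 1.7q = 167.5 - 2.5q → q* = 34.5238.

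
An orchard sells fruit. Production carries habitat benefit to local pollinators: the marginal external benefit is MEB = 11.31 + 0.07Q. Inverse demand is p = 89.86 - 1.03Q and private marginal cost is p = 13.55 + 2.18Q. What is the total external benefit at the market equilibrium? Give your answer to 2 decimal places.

Market equilibrium (private): 13.55 + 2.18Q = 89.86 - 1.03Q → Q_m = 23.7726.
Total external benefit = ∫₀^{Q_m} (11.31 + 0.07Q) dQ = 11.31×23.7726 + ½×0.07×23.7726² = 288.6479.

288.65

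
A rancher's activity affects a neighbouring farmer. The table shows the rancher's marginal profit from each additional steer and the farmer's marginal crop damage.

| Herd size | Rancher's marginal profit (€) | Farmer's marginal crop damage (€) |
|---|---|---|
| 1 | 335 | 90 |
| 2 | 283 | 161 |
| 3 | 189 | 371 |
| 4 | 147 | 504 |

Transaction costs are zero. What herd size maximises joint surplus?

2

Bargaining reaches the level where marginal profit last exceeds marginal crop damage.
That holds through level 2 (283 ≥ 161) but not at 3 (189 < 371).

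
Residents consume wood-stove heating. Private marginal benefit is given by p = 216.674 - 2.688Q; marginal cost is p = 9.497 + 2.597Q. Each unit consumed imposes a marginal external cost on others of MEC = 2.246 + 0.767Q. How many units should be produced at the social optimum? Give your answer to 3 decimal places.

Social marginal benefit = demand − MEC = 214.428 - 3.455Q.
Set SMB = MC: 214.428 - 3.455Q = 9.497 + 2.597Q → Q* = 33.8617.

Q* = 33.862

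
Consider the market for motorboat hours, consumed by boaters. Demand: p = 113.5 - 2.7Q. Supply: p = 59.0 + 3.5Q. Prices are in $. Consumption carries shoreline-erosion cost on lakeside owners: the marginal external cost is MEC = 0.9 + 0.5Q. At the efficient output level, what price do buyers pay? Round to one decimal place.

P = $91.9

Social marginal benefit = demand − MEC = 112.6 - 3.2Q.
Set SMB = MC: 112.6 - 3.2Q = 59.0 + 3.5Q → Q* = 8.0000.
Consumer price on the demand curve at Q*: 113.5 − 2.7×8.0000 = 91.9000.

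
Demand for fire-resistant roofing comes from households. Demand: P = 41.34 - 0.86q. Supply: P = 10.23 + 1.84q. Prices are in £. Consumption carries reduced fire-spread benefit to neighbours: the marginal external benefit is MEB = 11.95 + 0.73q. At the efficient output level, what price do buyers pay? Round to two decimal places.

Social marginal benefit = demand + MEB = 53.29 - 0.13q.
Set SMB = MC: 53.29 - 0.13q = 10.23 + 1.84q → q* = 21.8579.
Consumer price on the demand curve at q*: 41.34 − 0.86×21.8579 = 22.5422.

P = £22.54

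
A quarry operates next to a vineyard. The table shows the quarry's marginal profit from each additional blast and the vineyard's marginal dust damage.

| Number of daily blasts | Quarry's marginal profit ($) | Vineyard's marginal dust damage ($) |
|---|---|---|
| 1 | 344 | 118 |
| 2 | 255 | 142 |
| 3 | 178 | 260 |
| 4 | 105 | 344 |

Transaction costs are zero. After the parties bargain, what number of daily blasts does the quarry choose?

2

Bargaining reaches the level where marginal profit last exceeds marginal dust damage.
That holds through level 2 (255 ≥ 142) but not at 3 (178 < 260).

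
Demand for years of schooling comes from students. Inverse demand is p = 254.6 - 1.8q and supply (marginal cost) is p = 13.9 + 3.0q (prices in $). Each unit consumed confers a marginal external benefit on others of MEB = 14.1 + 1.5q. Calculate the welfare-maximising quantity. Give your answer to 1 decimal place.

Social marginal benefit = demand + MEB = 268.7 - 0.3q.
Set SMB = MC: 268.7 - 0.3q = 13.9 + 3.0q → q* = 77.2121.

q* = 77.2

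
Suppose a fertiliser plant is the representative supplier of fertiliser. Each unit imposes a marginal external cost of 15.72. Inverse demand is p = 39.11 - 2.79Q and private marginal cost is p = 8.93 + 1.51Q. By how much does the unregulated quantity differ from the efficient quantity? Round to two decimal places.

Market equilibrium (private): 8.93 + 1.51Q = 39.11 - 2.79Q → Q_m = 7.0186.
Social marginal cost = private MC + MEC = 24.65 + 1.51Q.
Set SMC = demand: 24.65 + 1.51Q = 39.11 - 2.79Q → Q* = 3.3628.
Gap = |7.0186 − 3.3628| = 3.6558.

3.66 units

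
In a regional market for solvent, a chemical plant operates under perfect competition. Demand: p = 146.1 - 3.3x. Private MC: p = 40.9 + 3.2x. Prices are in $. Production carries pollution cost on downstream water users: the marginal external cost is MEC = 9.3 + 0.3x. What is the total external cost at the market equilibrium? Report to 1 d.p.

Market equilibrium (private): 40.9 + 3.2x = 146.1 - 3.3x → x_m = 16.1846.
Total external cost = ∫₀^{x_m} (9.3 + 0.3x) dx = 9.3×16.1846 + ½×0.3×16.1846² = 189.8080.

$189.8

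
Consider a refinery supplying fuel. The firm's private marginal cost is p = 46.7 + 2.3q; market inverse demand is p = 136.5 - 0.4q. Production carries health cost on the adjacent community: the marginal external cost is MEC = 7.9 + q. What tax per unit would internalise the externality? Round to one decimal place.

Social marginal cost = private MC + MEC = 54.6 + 3.3q.
Set SMC = demand: 54.6 + 3.3q = 136.5 - 0.4q → q* = 22.1351.
The Pigouvian tax equals MEC at q*: 7.9 + 1.0×22.1351 = 30.0351.

tax = 30.0 per unit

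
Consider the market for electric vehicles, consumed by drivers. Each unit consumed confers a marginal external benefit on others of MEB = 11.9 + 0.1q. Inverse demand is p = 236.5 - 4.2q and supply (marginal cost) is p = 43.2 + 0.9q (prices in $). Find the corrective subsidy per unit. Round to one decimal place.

subsidy = $16.0 per unit

Social marginal benefit = demand + MEB = 248.4 - 4.1q.
Set SMB = MC: 248.4 - 4.1q = 43.2 + 0.9q → q* = 41.0400.
The Pigouvian subsidy equals MEB at q*: 11.9 + 0.1×41.0400 = 16.0040.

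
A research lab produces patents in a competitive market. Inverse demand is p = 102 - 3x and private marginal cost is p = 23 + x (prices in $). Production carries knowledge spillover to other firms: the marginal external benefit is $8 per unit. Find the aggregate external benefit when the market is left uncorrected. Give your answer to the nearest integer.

Market equilibrium (private): 23 + x = 102 - 3x → x_m = 19.7500.
Total external benefit = MEB × x_m = 8 × 19.7500 = 158.0000.

$158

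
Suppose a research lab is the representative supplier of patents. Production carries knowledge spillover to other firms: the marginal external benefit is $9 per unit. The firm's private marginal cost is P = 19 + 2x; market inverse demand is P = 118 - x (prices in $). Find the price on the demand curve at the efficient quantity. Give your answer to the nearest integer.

P = $82

Social marginal cost = private MC − MEB = 10 + 2x.
Set SMC = demand: 10 + 2x = 118 - x → x* = 36.0000.
Consumer price on the demand curve at x*: 118 − 1×36.0000 = 82.0000.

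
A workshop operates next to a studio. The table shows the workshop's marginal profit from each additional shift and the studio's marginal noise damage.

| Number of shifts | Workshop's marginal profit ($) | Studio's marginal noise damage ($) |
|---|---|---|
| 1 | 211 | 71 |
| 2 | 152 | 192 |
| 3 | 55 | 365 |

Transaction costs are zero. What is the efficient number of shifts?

Bargaining reaches the level where marginal profit last exceeds marginal noise damage.
That holds through level 1 (211 ≥ 71) but not at 2 (152 < 192).

1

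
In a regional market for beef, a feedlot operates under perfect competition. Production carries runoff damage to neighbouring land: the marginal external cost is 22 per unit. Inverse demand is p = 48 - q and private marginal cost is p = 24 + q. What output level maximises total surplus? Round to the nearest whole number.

Social marginal cost = private MC + MEC = 46 + q.
Set SMC = demand: 46 + q = 48 - q → q* = 1.0000.

q* = 1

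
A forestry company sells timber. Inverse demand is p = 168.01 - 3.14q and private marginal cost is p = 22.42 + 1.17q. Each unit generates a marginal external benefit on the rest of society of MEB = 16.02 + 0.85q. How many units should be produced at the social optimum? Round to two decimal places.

Social marginal cost = private MC − MEB = 6.40 + 0.32q.
Set SMC = demand: 6.40 + 0.32q = 168.01 - 3.14q → q* = 46.7081.

q* = 46.71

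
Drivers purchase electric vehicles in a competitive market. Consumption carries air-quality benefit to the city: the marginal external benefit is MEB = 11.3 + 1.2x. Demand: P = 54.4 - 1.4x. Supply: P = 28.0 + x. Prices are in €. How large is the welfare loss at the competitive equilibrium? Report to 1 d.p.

DWL = €250.1

Market equilibrium (private): 28.0 + x = 54.4 - 1.4x → x_m = 11.0000.
Social marginal benefit = demand + MEB = 65.7 - 0.2x.
Set SMB = MC: 65.7 - 0.2x = 28.0 + x → x* = 31.4167.
The loss is the area between SMB and MC from x* to x_m; with linear curves that's a triangle of height MEB(x_m).
DWL = ½ × 20.4167 × 24.5000 = 250.1046.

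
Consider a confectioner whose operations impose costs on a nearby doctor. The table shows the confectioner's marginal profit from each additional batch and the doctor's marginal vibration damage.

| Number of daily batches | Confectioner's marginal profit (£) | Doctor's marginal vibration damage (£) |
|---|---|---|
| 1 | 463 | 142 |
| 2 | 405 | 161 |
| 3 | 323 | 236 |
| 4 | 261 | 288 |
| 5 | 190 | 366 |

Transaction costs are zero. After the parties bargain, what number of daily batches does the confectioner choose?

Bargaining reaches the level where marginal profit last exceeds marginal vibration damage.
That holds through level 3 (323 ≥ 236) but not at 4 (261 < 288).

3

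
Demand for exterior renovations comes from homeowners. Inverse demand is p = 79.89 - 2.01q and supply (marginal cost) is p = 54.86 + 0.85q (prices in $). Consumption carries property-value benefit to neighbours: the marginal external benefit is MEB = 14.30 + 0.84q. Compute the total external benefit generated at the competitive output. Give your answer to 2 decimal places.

$157.32

Market equilibrium (private): 54.86 + 0.85q = 79.89 - 2.01q → q_m = 8.7517.
Total external benefit = ∫₀^{q_m} (14.30 + 0.84q) dq = 14.30×8.7517 + ½×0.84×8.7517² = 157.3181.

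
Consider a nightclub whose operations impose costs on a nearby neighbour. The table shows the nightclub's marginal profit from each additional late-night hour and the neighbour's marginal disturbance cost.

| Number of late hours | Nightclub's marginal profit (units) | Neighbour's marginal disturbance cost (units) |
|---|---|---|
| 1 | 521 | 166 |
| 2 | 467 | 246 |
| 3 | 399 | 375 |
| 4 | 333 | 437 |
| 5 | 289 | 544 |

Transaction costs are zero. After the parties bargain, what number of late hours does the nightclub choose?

Bargaining reaches the level where marginal profit last exceeds marginal disturbance cost.
That holds through level 3 (399 ≥ 375) but not at 4 (333 < 437).

3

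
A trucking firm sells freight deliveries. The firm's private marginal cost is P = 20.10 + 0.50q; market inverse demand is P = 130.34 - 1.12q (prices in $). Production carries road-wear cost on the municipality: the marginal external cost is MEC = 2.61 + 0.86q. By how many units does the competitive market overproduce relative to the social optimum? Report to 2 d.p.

Market equilibrium (private): 20.10 + 0.50q = 130.34 - 1.12q → q_m = 68.0494.
Social marginal cost = private MC + MEC = 22.71 + 1.36q.
Set SMC = demand: 22.71 + 1.36q = 130.34 - 1.12q → q* = 43.3992.
Gap = |68.0494 − 43.3992| = 24.6502.

24.65 units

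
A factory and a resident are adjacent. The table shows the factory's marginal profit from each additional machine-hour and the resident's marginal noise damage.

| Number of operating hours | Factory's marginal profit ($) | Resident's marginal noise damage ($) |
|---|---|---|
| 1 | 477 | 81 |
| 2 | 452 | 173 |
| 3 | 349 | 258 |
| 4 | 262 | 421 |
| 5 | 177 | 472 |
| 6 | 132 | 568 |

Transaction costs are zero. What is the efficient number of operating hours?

3

Bargaining reaches the level where marginal profit last exceeds marginal noise damage.
That holds through level 3 (349 ≥ 258) but not at 4 (262 < 421).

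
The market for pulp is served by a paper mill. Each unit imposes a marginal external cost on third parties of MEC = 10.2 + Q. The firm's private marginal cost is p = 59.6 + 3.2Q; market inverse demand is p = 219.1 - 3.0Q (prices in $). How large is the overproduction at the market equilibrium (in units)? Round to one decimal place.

Market equilibrium (private): 59.6 + 3.2Q = 219.1 - 3.0Q → Q_m = 25.7258.
Social marginal cost = private MC + MEC = 69.8 + 4.2Q.
Set SMC = demand: 69.8 + 4.2Q = 219.1 - 3.0Q → Q* = 20.7361.
Gap = |25.7258 − 20.7361| = 4.9897.

5.0 units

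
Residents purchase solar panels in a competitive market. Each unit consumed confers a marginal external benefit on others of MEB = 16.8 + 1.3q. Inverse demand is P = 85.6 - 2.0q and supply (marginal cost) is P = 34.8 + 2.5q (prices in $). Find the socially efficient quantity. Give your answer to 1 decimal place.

Social marginal benefit = demand + MEB = 102.4 - 0.7q.
Set SMB = MC: 102.4 - 0.7q = 34.8 + 2.5q → q* = 21.1250.

q* = 21.1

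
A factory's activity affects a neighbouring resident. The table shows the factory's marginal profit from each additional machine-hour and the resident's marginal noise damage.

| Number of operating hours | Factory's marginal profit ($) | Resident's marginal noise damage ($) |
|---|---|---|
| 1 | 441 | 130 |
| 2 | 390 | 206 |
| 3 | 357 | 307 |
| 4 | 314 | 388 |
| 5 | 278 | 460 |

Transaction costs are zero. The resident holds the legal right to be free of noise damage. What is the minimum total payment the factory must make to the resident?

$643

Efficient level: marginal profit ≥ marginal noise damage through level 3, so k* = 3.
With the resident holding the right, the factory must at least compensate total damage at k*: 130 + 206 + 307 = 643.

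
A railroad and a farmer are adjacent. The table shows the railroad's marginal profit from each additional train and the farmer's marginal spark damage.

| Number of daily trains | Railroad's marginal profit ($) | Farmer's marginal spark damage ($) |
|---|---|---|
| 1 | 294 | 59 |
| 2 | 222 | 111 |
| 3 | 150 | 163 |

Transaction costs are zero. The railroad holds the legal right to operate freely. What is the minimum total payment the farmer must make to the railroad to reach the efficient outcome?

Left alone the railroad would choose level 3 (marginal profit stays positive).
Efficient level: k* = 2 (marginal profit ≥ marginal spark damage through 2).
The farmer must at least cover the railroad's forgone profit from cutting 3→2: 150 = 150.

$150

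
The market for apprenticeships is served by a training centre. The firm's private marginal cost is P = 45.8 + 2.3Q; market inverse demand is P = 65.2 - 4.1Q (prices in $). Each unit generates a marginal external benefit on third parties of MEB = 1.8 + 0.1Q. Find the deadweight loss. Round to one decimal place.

Market equilibrium (private): 45.8 + 2.3Q = 65.2 - 4.1Q → Q_m = 3.0313.
Social marginal cost = private MC − MEB = 44.0 + 2.2Q.
Set SMC = demand: 44.0 + 2.2Q = 65.2 - 4.1Q → Q* = 3.3651.
Height of the DWL triangle at Q_m is demand(Q_m) − SMC(Q_m) = MEB(Q_m) = 2.1031.
DWL = ½ × 0.3338 × 2.1031 = 0.3510.

DWL = $0.4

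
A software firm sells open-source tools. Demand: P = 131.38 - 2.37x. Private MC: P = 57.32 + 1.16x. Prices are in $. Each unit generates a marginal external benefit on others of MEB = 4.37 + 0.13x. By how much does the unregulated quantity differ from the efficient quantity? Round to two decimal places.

Market equilibrium (private): 57.32 + 1.16x = 131.38 - 2.37x → x_m = 20.9802.
Social marginal cost = private MC − MEB = 52.95 + 1.03x.
Set SMC = demand: 52.95 + 1.03x = 131.38 - 2.37x → x* = 23.0676.
Gap = |20.9802 − 23.0676| = 2.0874.

2.09 units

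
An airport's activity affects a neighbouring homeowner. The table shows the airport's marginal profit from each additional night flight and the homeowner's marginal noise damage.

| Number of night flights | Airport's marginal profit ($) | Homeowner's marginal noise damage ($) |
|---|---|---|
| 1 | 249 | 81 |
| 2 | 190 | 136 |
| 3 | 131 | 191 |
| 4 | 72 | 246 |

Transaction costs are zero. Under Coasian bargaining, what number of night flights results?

2

Bargaining reaches the level where marginal profit last exceeds marginal noise damage.
That holds through level 2 (190 ≥ 136) but not at 3 (131 < 191).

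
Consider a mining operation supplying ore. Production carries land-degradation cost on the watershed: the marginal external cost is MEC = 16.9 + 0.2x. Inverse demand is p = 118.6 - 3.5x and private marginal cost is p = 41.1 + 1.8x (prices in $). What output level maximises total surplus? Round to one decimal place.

Social marginal cost = private MC + MEC = 58.0 + 2.0x.
Set SMC = demand: 58.0 + 2.0x = 118.6 - 3.5x → x* = 11.0182.

x* = 11.0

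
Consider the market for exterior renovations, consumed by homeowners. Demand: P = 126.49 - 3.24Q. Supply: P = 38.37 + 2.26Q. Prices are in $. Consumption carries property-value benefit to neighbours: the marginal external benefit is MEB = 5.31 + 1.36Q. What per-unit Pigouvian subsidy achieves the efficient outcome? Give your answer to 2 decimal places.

subsidy = $36.00 per unit

Social marginal benefit = demand + MEB = 131.80 - 1.88Q.
Set SMB = MC: 131.80 - 1.88Q = 38.37 + 2.26Q → Q* = 22.5676.
The Pigouvian subsidy equals MEB at Q*: 5.31 + 1.36×22.5676 = 36.0019.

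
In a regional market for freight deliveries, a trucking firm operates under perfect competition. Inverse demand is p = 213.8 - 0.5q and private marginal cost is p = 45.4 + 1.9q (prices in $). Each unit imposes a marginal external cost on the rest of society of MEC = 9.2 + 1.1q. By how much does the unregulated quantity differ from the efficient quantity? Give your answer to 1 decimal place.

Market equilibrium (private): 45.4 + 1.9q = 213.8 - 0.5q → q_m = 70.1667.
Social marginal cost = private MC + MEC = 54.6 + 3.0q.
Set SMC = demand: 54.6 + 3.0q = 213.8 - 0.5q → q* = 45.4857.
Gap = |70.1667 − 45.4857| = 24.6810.

24.7 units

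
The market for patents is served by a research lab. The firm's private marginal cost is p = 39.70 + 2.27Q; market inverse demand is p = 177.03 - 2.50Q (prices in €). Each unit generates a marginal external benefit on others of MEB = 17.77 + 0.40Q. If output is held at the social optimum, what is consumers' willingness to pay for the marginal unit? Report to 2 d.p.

P = €88.30

Social marginal cost = private MC − MEB = 21.93 + 1.87Q.
Set SMC = demand: 21.93 + 1.87Q = 177.03 - 2.50Q → Q* = 35.4920.
Consumer price on the demand curve at Q*: 177.03 − 2.50×35.4920 = 88.3000.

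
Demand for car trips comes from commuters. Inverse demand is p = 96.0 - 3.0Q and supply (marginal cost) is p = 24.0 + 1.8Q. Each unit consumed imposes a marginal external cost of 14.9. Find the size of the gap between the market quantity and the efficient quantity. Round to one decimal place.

3.1 units

Market equilibrium (private): 24.0 + 1.8Q = 96.0 - 3.0Q → Q_m = 15.0000.
Social marginal benefit = demand − MEC = 81.1 - 3.0Q.
Set SMB = MC: 81.1 - 3.0Q = 24.0 + 1.8Q → Q* = 11.8958.
Gap = |15.0000 − 11.8958| = 3.1042.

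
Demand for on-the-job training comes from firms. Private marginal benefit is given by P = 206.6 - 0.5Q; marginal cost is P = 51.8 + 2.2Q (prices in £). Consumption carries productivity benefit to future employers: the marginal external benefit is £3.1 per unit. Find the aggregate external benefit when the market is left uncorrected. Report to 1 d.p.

£177.7

Market equilibrium (private): 51.8 + 2.2Q = 206.6 - 0.5Q → Q_m = 57.3333.
Total external benefit = MEB × Q_m = 3.1 × 57.3333 = 177.7332.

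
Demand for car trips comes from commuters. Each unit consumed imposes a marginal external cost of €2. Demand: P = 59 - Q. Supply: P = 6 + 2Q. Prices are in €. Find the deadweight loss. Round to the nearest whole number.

Market equilibrium (private): 6 + 2Q = 59 - Q → Q_m = 17.6667.
Social marginal benefit = demand − MEC = 57 - Q.
Set SMB = MC: 57 - Q = 6 + 2Q → Q* = 17.0000.
Height of the DWL triangle at Q_m is MC(Q_m) − SMB(Q_m) = MEC(Q_m) = 2.0000.
DWL = ½ × 0.6667 × 2.0000 = 0.6667.

DWL = €1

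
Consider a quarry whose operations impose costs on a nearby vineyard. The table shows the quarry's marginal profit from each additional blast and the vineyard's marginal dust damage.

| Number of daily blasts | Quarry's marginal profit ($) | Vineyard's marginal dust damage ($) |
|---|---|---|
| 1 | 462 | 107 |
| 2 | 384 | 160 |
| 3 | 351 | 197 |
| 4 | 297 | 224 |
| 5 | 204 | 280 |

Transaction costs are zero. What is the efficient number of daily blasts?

4

Bargaining reaches the level where marginal profit last exceeds marginal dust damage.
That holds through level 4 (297 ≥ 224) but not at 5 (204 < 280).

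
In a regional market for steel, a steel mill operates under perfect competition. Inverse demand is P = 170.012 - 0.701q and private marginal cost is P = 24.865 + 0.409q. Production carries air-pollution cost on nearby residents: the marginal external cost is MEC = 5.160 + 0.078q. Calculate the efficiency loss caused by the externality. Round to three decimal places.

Market equilibrium (private): 24.865 + 0.409q = 170.012 - 0.701q → q_m = 130.7631.
Social marginal cost = private MC + MEC = 30.025 + 0.487q.
Set SMC = demand: 30.025 + 0.487q = 170.012 - 0.701q → q* = 117.8342.
Height of the DWL triangle at q_m is SMC(q_m) − demand(q_m) = MEC(q_m) = 15.3595.
DWL = ½ × 12.9289 × 15.3595 = 99.2907.

DWL = 99.291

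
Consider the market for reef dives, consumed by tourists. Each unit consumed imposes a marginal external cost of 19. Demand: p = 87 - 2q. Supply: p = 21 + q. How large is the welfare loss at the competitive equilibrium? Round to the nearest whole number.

Market equilibrium (private): 21 + q = 87 - 2q → q_m = 22.0000.
Social marginal benefit = demand − MEC = 68 - 2q.
Set SMB = MC: 68 - 2q = 21 + q → q* = 15.6667.
Between q* and q_m the wedge MC − SMB runs linearly from 0 to MEC(q_m), so the loss is a triangle.
DWL = ½ × 6.3333 × 19.0000 = 60.1664.

DWL = 60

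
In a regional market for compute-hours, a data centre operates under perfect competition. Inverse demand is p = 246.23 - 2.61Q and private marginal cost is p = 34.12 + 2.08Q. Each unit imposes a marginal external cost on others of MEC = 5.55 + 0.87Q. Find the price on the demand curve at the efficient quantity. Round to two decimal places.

Social marginal cost = private MC + MEC = 39.67 + 2.95Q.
Set SMC = demand: 39.67 + 2.95Q = 246.23 - 2.61Q → Q* = 37.1511.
Consumer price on the demand curve at Q*: 246.23 − 2.61×37.1511 = 149.2656.

P = 149.27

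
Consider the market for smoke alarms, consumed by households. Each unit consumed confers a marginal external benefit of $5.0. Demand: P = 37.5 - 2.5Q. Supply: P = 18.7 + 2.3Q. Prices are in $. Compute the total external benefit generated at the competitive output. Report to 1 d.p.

Market equilibrium (private): 18.7 + 2.3Q = 37.5 - 2.5Q → Q_m = 3.9167.
Total external benefit = MEB × Q_m = 5.0 × 3.9167 = 19.5835.

$19.6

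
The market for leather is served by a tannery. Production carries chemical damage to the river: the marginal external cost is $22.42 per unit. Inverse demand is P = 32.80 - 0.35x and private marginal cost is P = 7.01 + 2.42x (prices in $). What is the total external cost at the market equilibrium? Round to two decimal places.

Market equilibrium (private): 7.01 + 2.42x = 32.80 - 0.35x → x_m = 9.3105.
Total external cost = MEC × x_m = 22.42 × 9.3105 = 208.7414.

$208.74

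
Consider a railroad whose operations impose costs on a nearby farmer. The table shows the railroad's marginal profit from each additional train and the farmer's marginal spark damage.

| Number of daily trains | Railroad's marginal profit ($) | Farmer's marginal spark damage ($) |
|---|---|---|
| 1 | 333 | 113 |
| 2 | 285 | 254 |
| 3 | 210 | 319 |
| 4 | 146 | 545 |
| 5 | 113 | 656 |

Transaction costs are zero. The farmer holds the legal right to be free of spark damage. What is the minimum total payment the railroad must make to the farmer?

$367

Efficient level: marginal profit ≥ marginal spark damage through level 2, so k* = 2.
With the farmer holding the right, the railroad must at least compensate total damage at k*: 113 + 254 = 367.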